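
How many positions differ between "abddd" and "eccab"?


Comparing "abddd" and "eccab" position by position:
  Position 0: 'a' vs 'e' => DIFFER
  Position 1: 'b' vs 'c' => DIFFER
  Position 2: 'd' vs 'c' => DIFFER
  Position 3: 'd' vs 'a' => DIFFER
  Position 4: 'd' vs 'b' => DIFFER
Positions that differ: 5

5


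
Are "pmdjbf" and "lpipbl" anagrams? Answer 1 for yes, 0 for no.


Strings: "pmdjbf", "lpipbl"
Sorted first:  bdfjmp
Sorted second: billpp
Differ at position 1: 'd' vs 'i' => not anagrams

0


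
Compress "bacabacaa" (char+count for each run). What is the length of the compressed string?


Input: bacabacaa
Runs:
  'b' x 1 => "b1"
  'a' x 1 => "a1"
  'c' x 1 => "c1"
  'a' x 1 => "a1"
  'b' x 1 => "b1"
  'a' x 1 => "a1"
  'c' x 1 => "c1"
  'a' x 2 => "a2"
Compressed: "b1a1c1a1b1a1c1a2"
Compressed length: 16

16


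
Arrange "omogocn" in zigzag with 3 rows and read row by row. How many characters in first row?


Zigzag "omogocn" into 3 rows:
Placing characters:
  'o' => row 0
  'm' => row 1
  'o' => row 2
  'g' => row 1
  'o' => row 0
  'c' => row 1
  'n' => row 2
Rows:
  Row 0: "oo"
  Row 1: "mgc"
  Row 2: "on"
First row length: 2

2


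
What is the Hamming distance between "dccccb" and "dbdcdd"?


Comparing "dccccb" and "dbdcdd" position by position:
  Position 0: 'd' vs 'd' => same
  Position 1: 'c' vs 'b' => differ
  Position 2: 'c' vs 'd' => differ
  Position 3: 'c' vs 'c' => same
  Position 4: 'c' vs 'd' => differ
  Position 5: 'b' vs 'd' => differ
Total differences (Hamming distance): 4

4


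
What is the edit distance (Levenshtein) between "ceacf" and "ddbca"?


Computing edit distance: "ceacf" -> "ddbca"
DP table:
           d    d    b    c    a
      0    1    2    3    4    5
  c   1    1    2    3    3    4
  e   2    2    2    3    4    4
  a   3    3    3    3    4    4
  c   4    4    4    4    3    4
  f   5    5    5    5    4    4
Edit distance = dp[5][5] = 4

4


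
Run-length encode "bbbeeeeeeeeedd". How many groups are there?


Input: bbbeeeeeeeeedd
Scanning for consecutive runs:
  Group 1: 'b' x 3 (positions 0-2)
  Group 2: 'e' x 9 (positions 3-11)
  Group 3: 'd' x 2 (positions 12-13)
Total groups: 3

3


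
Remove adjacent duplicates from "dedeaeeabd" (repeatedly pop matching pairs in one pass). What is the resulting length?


Input: dedeaeeabd
Stack-based adjacent duplicate removal:
  Read 'd': push. Stack: d
  Read 'e': push. Stack: de
  Read 'd': push. Stack: ded
  Read 'e': push. Stack: dede
  Read 'a': push. Stack: dedea
  Read 'e': push. Stack: dedeae
  Read 'e': matches stack top 'e' => pop. Stack: dedea
  Read 'a': matches stack top 'a' => pop. Stack: dede
  Read 'b': push. Stack: dedeb
  Read 'd': push. Stack: dedebd
Final stack: "dedebd" (length 6)

6


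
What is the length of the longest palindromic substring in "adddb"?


Input: "adddb"
Checking substrings for palindromes:
  [1:4] "ddd" (len 3) => palindrome
  [1:3] "dd" (len 2) => palindrome
  [2:4] "dd" (len 2) => palindrome
Longest palindromic substring: "ddd" with length 3

3


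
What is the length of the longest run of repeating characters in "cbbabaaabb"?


Input: "cbbabaaabb"
Scanning for longest run:
  Position 1 ('b'): new char, reset run to 1
  Position 2 ('b'): continues run of 'b', length=2
  Position 3 ('a'): new char, reset run to 1
  Position 4 ('b'): new char, reset run to 1
  Position 5 ('a'): new char, reset run to 1
  Position 6 ('a'): continues run of 'a', length=2
  Position 7 ('a'): continues run of 'a', length=3
  Position 8 ('b'): new char, reset run to 1
  Position 9 ('b'): continues run of 'b', length=2
Longest run: 'a' with length 3

3


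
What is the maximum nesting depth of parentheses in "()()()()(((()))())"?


Input: "()()()()(((()))())"
Tracking depth:
  Position 0 '(': depth becomes 1
  Position 1 ')': depth becomes 0
  Position 2 '(': depth becomes 1
  Position 3 ')': depth becomes 0
  Position 4 '(': depth becomes 1
  Position 5 ')': depth becomes 0
  Position 6 '(': depth becomes 1
  Position 7 ')': depth becomes 0
  Position 8 '(': depth becomes 1
  Position 9 '(': depth becomes 2
  Position 10 '(': depth becomes 3
  Position 11 '(': depth becomes 4
  Position 12 ')': depth becomes 3
  Position 13 ')': depth becomes 2
  Position 14 ')': depth becomes 1
  Position 15 '(': depth becomes 2
  Position 16 ')': depth becomes 1
  Position 17 ')': depth becomes 0
Maximum depth reached: 4

4


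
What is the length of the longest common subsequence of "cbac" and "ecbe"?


LCS of "cbac" and "ecbe"
DP table:
           e    c    b    e
      0    0    0    0    0
  c   0    0    1    1    1
  b   0    0    1    2    2
  a   0    0    1    2    2
  c   0    0    1    2    2
LCS length = dp[4][4] = 2

2


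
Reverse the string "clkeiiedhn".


Input: clkeiiedhn
Reading characters right to left:
  Position 9: 'n'
  Position 8: 'h'
  Position 7: 'd'
  Position 6: 'e'
  Position 5: 'i'
  Position 4: 'i'
  Position 3: 'e'
  Position 2: 'k'
  Position 1: 'l'
  Position 0: 'c'
Reversed: nhdeiieklc

nhdeiieklc


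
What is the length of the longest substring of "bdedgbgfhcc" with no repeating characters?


Input: "bdedgbgfhcc"
Sliding window (track last position of each char):
  Position 0 ('b'): window [0,0] length 1 -- new best
  Position 1 ('d'): window [0,1] length 2 -- new best
  Position 2 ('e'): window [0,2] length 3 -- new best
  Position 3 ('d'): repeat (last at 1), move window start to 2
  Position 3 ('d'): window [2,3] length 2
  Position 4 ('g'): window [2,4] length 3
  Position 5 ('b'): window [2,5] length 4 -- new best
  Position 6 ('g'): repeat (last at 4), move window start to 5
  Position 6 ('g'): window [5,6] length 2
  Position 7 ('f'): window [5,7] length 3
  Position 8 ('h'): window [5,8] length 4
  Position 9 ('c'): window [5,9] length 5 -- new best
  Position 10 ('c'): repeat (last at 9), move window start to 10
  Position 10 ('c'): window [10,10] length 1
Longest substring with no repeats: "bgfhc" with length 5

5


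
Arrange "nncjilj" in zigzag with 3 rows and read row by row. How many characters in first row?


Zigzag "nncjilj" into 3 rows:
Placing characters:
  'n' => row 0
  'n' => row 1
  'c' => row 2
  'j' => row 1
  'i' => row 0
  'l' => row 1
  'j' => row 2
Rows:
  Row 0: "ni"
  Row 1: "njl"
  Row 2: "cj"
First row length: 2

2


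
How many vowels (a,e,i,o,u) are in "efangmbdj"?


Input: efangmbdj
Checking each character:
  'e' at position 0: vowel (running total: 1)
  'f' at position 1: consonant
  'a' at position 2: vowel (running total: 2)
  'n' at position 3: consonant
  'g' at position 4: consonant
  'm' at position 5: consonant
  'b' at position 6: consonant
  'd' at position 7: consonant
  'j' at position 8: consonant
Total vowels: 2

2


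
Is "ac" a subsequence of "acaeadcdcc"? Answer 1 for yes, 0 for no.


Check if "ac" is a subsequence of "acaeadcdcc"
Greedy scan:
  Position 0 ('a'): matches sub[0] = 'a'
  Position 1 ('c'): matches sub[1] = 'c'
  Position 2 ('a'): no match needed
  Position 3 ('e'): no match needed
  Position 4 ('a'): no match needed
  Position 5 ('d'): no match needed
  Position 6 ('c'): no match needed
  Position 7 ('d'): no match needed
  Position 8 ('c'): no match needed
  Position 9 ('c'): no match needed
All 2 characters matched => is a subsequence

1


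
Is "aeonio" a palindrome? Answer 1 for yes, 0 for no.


Input: aeonio
Reversed: oinoea
  Compare pos 0 ('a') with pos 5 ('o'): MISMATCH
  Compare pos 1 ('e') with pos 4 ('i'): MISMATCH
  Compare pos 2 ('o') with pos 3 ('n'): MISMATCH
Result: not a palindrome

0


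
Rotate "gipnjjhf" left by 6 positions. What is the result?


Input: "gipnjjhf", rotate left by 6
First 6 characters: "gipnjj"
Remaining characters: "hf"
Concatenate remaining + first: "hf" + "gipnjj" = "hfgipnjj"

hfgipnjj


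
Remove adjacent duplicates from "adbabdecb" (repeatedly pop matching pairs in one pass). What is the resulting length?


Input: adbabdecb
Stack-based adjacent duplicate removal:
  Read 'a': push. Stack: a
  Read 'd': push. Stack: ad
  Read 'b': push. Stack: adb
  Read 'a': push. Stack: adba
  Read 'b': push. Stack: adbab
  Read 'd': push. Stack: adbabd
  Read 'e': push. Stack: adbabde
  Read 'c': push. Stack: adbabdec
  Read 'b': push. Stack: adbabdecb
Final stack: "adbabdecb" (length 9)

9


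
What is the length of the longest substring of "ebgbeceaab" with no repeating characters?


Input: "ebgbeceaab"
Sliding window (track last position of each char):
  Position 0 ('e'): window [0,0] length 1 -- new best
  Position 1 ('b'): window [0,1] length 2 -- new best
  Position 2 ('g'): window [0,2] length 3 -- new best
  Position 3 ('b'): repeat (last at 1), move window start to 2
  Position 3 ('b'): window [2,3] length 2
  Position 4 ('e'): window [2,4] length 3
  Position 5 ('c'): window [2,5] length 4 -- new best
  Position 6 ('e'): repeat (last at 4), move window start to 5
  Position 6 ('e'): window [5,6] length 2
  Position 7 ('a'): window [5,7] length 3
  Position 8 ('a'): repeat (last at 7), move window start to 8
  Position 8 ('a'): window [8,8] length 1
  Position 9 ('b'): window [8,9] length 2
Longest substring with no repeats: "gbec" with length 4

4


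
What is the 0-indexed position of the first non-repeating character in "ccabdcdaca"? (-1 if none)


Input: ccabdcdaca
Character frequencies:
  'a': 3
  'b': 1
  'c': 4
  'd': 2
Scanning left to right for freq == 1:
  Position 0 ('c'): freq=4, skip
  Position 1 ('c'): freq=4, skip
  Position 2 ('a'): freq=3, skip
  Position 3 ('b'): unique! => answer = 3

3


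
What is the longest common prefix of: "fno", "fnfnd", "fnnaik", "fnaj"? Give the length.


Words: fno, fnfnd, fnnaik, fnaj
  Position 0: all 'f' => match
  Position 1: all 'n' => match
  Position 2: ('o', 'f', 'n', 'a') => mismatch, stop
LCP = "fn" (length 2)

2


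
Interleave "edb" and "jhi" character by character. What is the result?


Interleaving "edb" and "jhi":
  Position 0: 'e' from first, 'j' from second => "ej"
  Position 1: 'd' from first, 'h' from second => "dh"
  Position 2: 'b' from first, 'i' from second => "bi"
Result: ejdhbi

ejdhbi


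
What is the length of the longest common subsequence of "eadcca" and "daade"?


LCS of "eadcca" and "daade"
DP table:
           d    a    a    d    e
      0    0    0    0    0    0
  e   0    0    0    0    0    1
  a   0    0    1    1    1    1
  d   0    1    1    1    2    2
  c   0    1    1    1    2    2
  c   0    1    1    1    2    2
  a   0    1    2    2    2    2
LCS length = dp[6][5] = 2

2


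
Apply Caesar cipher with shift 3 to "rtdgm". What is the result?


Caesar cipher: shift "rtdgm" by 3
  'r' (pos 17) + 3 = pos 20 = 'u'
  't' (pos 19) + 3 = pos 22 = 'w'
  'd' (pos 3) + 3 = pos 6 = 'g'
  'g' (pos 6) + 3 = pos 9 = 'j'
  'm' (pos 12) + 3 = pos 15 = 'p'
Result: uwgjp

uwgjp


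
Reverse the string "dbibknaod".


Input: dbibknaod
Reading characters right to left:
  Position 8: 'd'
  Position 7: 'o'
  Position 6: 'a'
  Position 5: 'n'
  Position 4: 'k'
  Position 3: 'b'
  Position 2: 'i'
  Position 1: 'b'
  Position 0: 'd'
Reversed: doankbibd

doankbibd


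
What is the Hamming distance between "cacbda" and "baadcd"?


Comparing "cacbda" and "baadcd" position by position:
  Position 0: 'c' vs 'b' => differ
  Position 1: 'a' vs 'a' => same
  Position 2: 'c' vs 'a' => differ
  Position 3: 'b' vs 'd' => differ
  Position 4: 'd' vs 'c' => differ
  Position 5: 'a' vs 'd' => differ
Total differences (Hamming distance): 5

5


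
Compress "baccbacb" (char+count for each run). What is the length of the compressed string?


Input: baccbacb
Runs:
  'b' x 1 => "b1"
  'a' x 1 => "a1"
  'c' x 2 => "c2"
  'b' x 1 => "b1"
  'a' x 1 => "a1"
  'c' x 1 => "c1"
  'b' x 1 => "b1"
Compressed: "b1a1c2b1a1c1b1"
Compressed length: 14

14


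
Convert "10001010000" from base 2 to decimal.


Input: "10001010000" in base 2
Positional expansion:
  Digit '1' (value 1) x 2^10 = 1024
  Digit '0' (value 0) x 2^9 = 0
  Digit '0' (value 0) x 2^8 = 0
  Digit '0' (value 0) x 2^7 = 0
  Digit '1' (value 1) x 2^6 = 64
  Digit '0' (value 0) x 2^5 = 0
  Digit '1' (value 1) x 2^4 = 16
  Digit '0' (value 0) x 2^3 = 0
  Digit '0' (value 0) x 2^2 = 0
  Digit '0' (value 0) x 2^1 = 0
  Digit '0' (value 0) x 2^0 = 0
Sum = 1104

1104


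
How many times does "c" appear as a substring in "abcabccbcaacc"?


Searching for "c" in "abcabccbcaacc"
Scanning each position:
  Position 0: "a" => no
  Position 1: "b" => no
  Position 2: "c" => MATCH
  Position 3: "a" => no
  Position 4: "b" => no
  Position 5: "c" => MATCH
  Position 6: "c" => MATCH
  Position 7: "b" => no
  Position 8: "c" => MATCH
  Position 9: "a" => no
  Position 10: "a" => no
  Position 11: "c" => MATCH
  Position 12: "c" => MATCH
Total occurrences: 6

6


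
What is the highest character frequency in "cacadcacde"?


Input: cacadcacde
Character counts:
  'a': 3
  'c': 4
  'd': 2
  'e': 1
Maximum frequency: 4

4


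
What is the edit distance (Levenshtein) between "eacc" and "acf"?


Computing edit distance: "eacc" -> "acf"
DP table:
           a    c    f
      0    1    2    3
  e   1    1    2    3
  a   2    1    2    3
  c   3    2    1    2
  c   4    3    2    2
Edit distance = dp[4][3] = 2

2


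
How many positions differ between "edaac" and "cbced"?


Comparing "edaac" and "cbced" position by position:
  Position 0: 'e' vs 'c' => DIFFER
  Position 1: 'd' vs 'b' => DIFFER
  Position 2: 'a' vs 'c' => DIFFER
  Position 3: 'a' vs 'e' => DIFFER
  Position 4: 'c' vs 'd' => DIFFER
Positions that differ: 5

5


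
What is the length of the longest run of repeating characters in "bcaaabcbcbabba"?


Input: "bcaaabcbcbabba"
Scanning for longest run:
  Position 1 ('c'): new char, reset run to 1
  Position 2 ('a'): new char, reset run to 1
  Position 3 ('a'): continues run of 'a', length=2
  Position 4 ('a'): continues run of 'a', length=3
  Position 5 ('b'): new char, reset run to 1
  Position 6 ('c'): new char, reset run to 1
  Position 7 ('b'): new char, reset run to 1
  Position 8 ('c'): new char, reset run to 1
  Position 9 ('b'): new char, reset run to 1
  Position 10 ('a'): new char, reset run to 1
  Position 11 ('b'): new char, reset run to 1
  Position 12 ('b'): continues run of 'b', length=2
  Position 13 ('a'): new char, reset run to 1
Longest run: 'a' with length 3

3


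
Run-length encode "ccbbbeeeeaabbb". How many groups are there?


Input: ccbbbeeeeaabbb
Scanning for consecutive runs:
  Group 1: 'c' x 2 (positions 0-1)
  Group 2: 'b' x 3 (positions 2-4)
  Group 3: 'e' x 4 (positions 5-8)
  Group 4: 'a' x 2 (positions 9-10)
  Group 5: 'b' x 3 (positions 11-13)
Total groups: 5

5


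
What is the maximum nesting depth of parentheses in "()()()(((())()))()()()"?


Input: "()()()(((())()))()()()"
Tracking depth:
  Position 0 '(': depth becomes 1
  Position 1 ')': depth becomes 0
  Position 2 '(': depth becomes 1
  Position 3 ')': depth becomes 0
  Position 4 '(': depth becomes 1
  Position 5 ')': depth becomes 0
  Position 6 '(': depth becomes 1
  Position 7 '(': depth becomes 2
  Position 8 '(': depth becomes 3
  Position 9 '(': depth becomes 4
  Position 10 ')': depth becomes 3
  Position 11 ')': depth becomes 2
  Position 12 '(': depth becomes 3
  Position 13 ')': depth becomes 2
  Position 14 ')': depth becomes 1
  Position 15 ')': depth becomes 0
  Position 16 '(': depth becomes 1
  Position 17 ')': depth becomes 0
  Position 18 '(': depth becomes 1
  Position 19 ')': depth becomes 0
  Position 20 '(': depth becomes 1
  Position 21 ')': depth becomes 0
Maximum depth reached: 4

4


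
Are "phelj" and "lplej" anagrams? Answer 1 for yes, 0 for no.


Strings: "phelj", "lplej"
Sorted first:  ehjlp
Sorted second: ejllp
Differ at position 1: 'h' vs 'j' => not anagrams

0


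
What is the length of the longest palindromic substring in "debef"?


Input: "debef"
Checking substrings for palindromes:
  [1:4] "ebe" (len 3) => palindrome
Longest palindromic substring: "ebe" with length 3

3


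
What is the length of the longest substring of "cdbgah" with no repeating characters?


Input: "cdbgah"
Sliding window (track last position of each char):
  Position 0 ('c'): window [0,0] length 1 -- new best
  Position 1 ('d'): window [0,1] length 2 -- new best
  Position 2 ('b'): window [0,2] length 3 -- new best
  Position 3 ('g'): window [0,3] length 4 -- new best
  Position 4 ('a'): window [0,4] length 5 -- new best
  Position 5 ('h'): window [0,5] length 6 -- new best
Longest substring with no repeats: "cdbgah" with length 6

6


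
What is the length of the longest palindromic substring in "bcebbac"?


Input: "bcebbac"
Checking substrings for palindromes:
  [3:5] "bb" (len 2) => palindrome
Longest palindromic substring: "bb" with length 2

2


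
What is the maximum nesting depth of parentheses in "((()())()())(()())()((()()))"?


Input: "((()())()())(()())()((()()))"
Tracking depth:
  Position 0 '(': depth becomes 1
  Position 1 '(': depth becomes 2
  Position 2 '(': depth becomes 3
  Position 3 ')': depth becomes 2
  Position 4 '(': depth becomes 3
  Position 5 ')': depth becomes 2
  Position 6 ')': depth becomes 1
  Position 7 '(': depth becomes 2
  Position 8 ')': depth becomes 1
  Position 9 '(': depth becomes 2
  Position 10 ')': depth becomes 1
  Position 11 ')': depth becomes 0
  Position 12 '(': depth becomes 1
  Position 13 '(': depth becomes 2
  Position 14 ')': depth becomes 1
  Position 15 '(': depth becomes 2
  Position 16 ')': depth becomes 1
  Position 17 ')': depth becomes 0
  Position 18 '(': depth becomes 1
  Position 19 ')': depth becomes 0
  Position 20 '(': depth becomes 1
  Position 21 '(': depth becomes 2
  Position 22 '(': depth becomes 3
  Position 23 ')': depth becomes 2
  Position 24 '(': depth becomes 3
  Position 25 ')': depth becomes 2
  Position 26 ')': depth becomes 1
  Position 27 ')': depth becomes 0
Maximum depth reached: 3

3


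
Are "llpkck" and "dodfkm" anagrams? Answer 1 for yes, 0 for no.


Strings: "llpkck", "dodfkm"
Sorted first:  ckkllp
Sorted second: ddfkmo
Differ at position 0: 'c' vs 'd' => not anagrams

0


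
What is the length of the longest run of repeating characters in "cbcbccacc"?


Input: "cbcbccacc"
Scanning for longest run:
  Position 1 ('b'): new char, reset run to 1
  Position 2 ('c'): new char, reset run to 1
  Position 3 ('b'): new char, reset run to 1
  Position 4 ('c'): new char, reset run to 1
  Position 5 ('c'): continues run of 'c', length=2
  Position 6 ('a'): new char, reset run to 1
  Position 7 ('c'): new char, reset run to 1
  Position 8 ('c'): continues run of 'c', length=2
Longest run: 'c' with length 2

2


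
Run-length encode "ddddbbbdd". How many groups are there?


Input: ddddbbbdd
Scanning for consecutive runs:
  Group 1: 'd' x 4 (positions 0-3)
  Group 2: 'b' x 3 (positions 4-6)
  Group 3: 'd' x 2 (positions 7-8)
Total groups: 3

3


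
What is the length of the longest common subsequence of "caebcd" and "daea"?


LCS of "caebcd" and "daea"
DP table:
           d    a    e    a
      0    0    0    0    0
  c   0    0    0    0    0
  a   0    0    1    1    1
  e   0    0    1    2    2
  b   0    0    1    2    2
  c   0    0    1    2    2
  d   0    1    1    2    2
LCS length = dp[6][4] = 2

2


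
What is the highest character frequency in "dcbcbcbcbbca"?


Input: dcbcbcbcbbca
Character counts:
  'a': 1
  'b': 5
  'c': 5
  'd': 1
Maximum frequency: 5

5


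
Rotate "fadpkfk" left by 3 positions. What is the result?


Input: "fadpkfk", rotate left by 3
First 3 characters: "fad"
Remaining characters: "pkfk"
Concatenate remaining + first: "pkfk" + "fad" = "pkfkfad"

pkfkfad


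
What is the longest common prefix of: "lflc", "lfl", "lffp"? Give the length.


Words: lflc, lfl, lffp
  Position 0: all 'l' => match
  Position 1: all 'f' => match
  Position 2: ('l', 'l', 'f') => mismatch, stop
LCP = "lf" (length 2)

2


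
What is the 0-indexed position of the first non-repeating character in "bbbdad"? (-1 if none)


Input: bbbdad
Character frequencies:
  'a': 1
  'b': 3
  'd': 2
Scanning left to right for freq == 1:
  Position 0 ('b'): freq=3, skip
  Position 1 ('b'): freq=3, skip
  Position 2 ('b'): freq=3, skip
  Position 3 ('d'): freq=2, skip
  Position 4 ('a'): unique! => answer = 4

4


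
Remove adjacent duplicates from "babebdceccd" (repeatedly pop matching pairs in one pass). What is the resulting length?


Input: babebdceccd
Stack-based adjacent duplicate removal:
  Read 'b': push. Stack: b
  Read 'a': push. Stack: ba
  Read 'b': push. Stack: bab
  Read 'e': push. Stack: babe
  Read 'b': push. Stack: babeb
  Read 'd': push. Stack: babebd
  Read 'c': push. Stack: babebdc
  Read 'e': push. Stack: babebdce
  Read 'c': push. Stack: babebdcec
  Read 'c': matches stack top 'c' => pop. Stack: babebdce
  Read 'd': push. Stack: babebdced
Final stack: "babebdced" (length 9)

9


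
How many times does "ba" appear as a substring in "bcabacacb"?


Searching for "ba" in "bcabacacb"
Scanning each position:
  Position 0: "bc" => no
  Position 1: "ca" => no
  Position 2: "ab" => no
  Position 3: "ba" => MATCH
  Position 4: "ac" => no
  Position 5: "ca" => no
  Position 6: "ac" => no
  Position 7: "cb" => no
Total occurrences: 1

1


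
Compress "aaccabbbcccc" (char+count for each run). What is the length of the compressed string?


Input: aaccabbbcccc
Runs:
  'a' x 2 => "a2"
  'c' x 2 => "c2"
  'a' x 1 => "a1"
  'b' x 3 => "b3"
  'c' x 4 => "c4"
Compressed: "a2c2a1b3c4"
Compressed length: 10

10


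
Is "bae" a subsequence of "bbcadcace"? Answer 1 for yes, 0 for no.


Check if "bae" is a subsequence of "bbcadcace"
Greedy scan:
  Position 0 ('b'): matches sub[0] = 'b'
  Position 1 ('b'): no match needed
  Position 2 ('c'): no match needed
  Position 3 ('a'): matches sub[1] = 'a'
  Position 4 ('d'): no match needed
  Position 5 ('c'): no match needed
  Position 6 ('a'): no match needed
  Position 7 ('c'): no match needed
  Position 8 ('e'): matches sub[2] = 'e'
All 3 characters matched => is a subsequence

1


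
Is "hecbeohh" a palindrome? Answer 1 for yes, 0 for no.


Input: hecbeohh
Reversed: hhoebceh
  Compare pos 0 ('h') with pos 7 ('h'): match
  Compare pos 1 ('e') with pos 6 ('h'): MISMATCH
  Compare pos 2 ('c') with pos 5 ('o'): MISMATCH
  Compare pos 3 ('b') with pos 4 ('e'): MISMATCH
Result: not a palindrome

0


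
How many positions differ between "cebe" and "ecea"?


Comparing "cebe" and "ecea" position by position:
  Position 0: 'c' vs 'e' => DIFFER
  Position 1: 'e' vs 'c' => DIFFER
  Position 2: 'b' vs 'e' => DIFFER
  Position 3: 'e' vs 'a' => DIFFER
Positions that differ: 4

4


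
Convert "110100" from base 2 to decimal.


Input: "110100" in base 2
Positional expansion:
  Digit '1' (value 1) x 2^5 = 32
  Digit '1' (value 1) x 2^4 = 16
  Digit '0' (value 0) x 2^3 = 0
  Digit '1' (value 1) x 2^2 = 4
  Digit '0' (value 0) x 2^1 = 0
  Digit '0' (value 0) x 2^0 = 0
Sum = 52

52


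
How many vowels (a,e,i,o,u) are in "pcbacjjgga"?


Input: pcbacjjgga
Checking each character:
  'p' at position 0: consonant
  'c' at position 1: consonant
  'b' at position 2: consonant
  'a' at position 3: vowel (running total: 1)
  'c' at position 4: consonant
  'j' at position 5: consonant
  'j' at position 6: consonant
  'g' at position 7: consonant
  'g' at position 8: consonant
  'a' at position 9: vowel (running total: 2)
Total vowels: 2

2


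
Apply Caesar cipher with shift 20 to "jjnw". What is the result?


Caesar cipher: shift "jjnw" by 20
  'j' (pos 9) + 20 = pos 3 = 'd'
  'j' (pos 9) + 20 = pos 3 = 'd'
  'n' (pos 13) + 20 = pos 7 = 'h'
  'w' (pos 22) + 20 = pos 16 = 'q'
Result: ddhq

ddhq


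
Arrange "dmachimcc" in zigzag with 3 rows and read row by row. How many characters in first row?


Zigzag "dmachimcc" into 3 rows:
Placing characters:
  'd' => row 0
  'm' => row 1
  'a' => row 2
  'c' => row 1
  'h' => row 0
  'i' => row 1
  'm' => row 2
  'c' => row 1
  'c' => row 0
Rows:
  Row 0: "dhc"
  Row 1: "mcic"
  Row 2: "am"
First row length: 3

3


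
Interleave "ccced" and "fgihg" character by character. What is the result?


Interleaving "ccced" and "fgihg":
  Position 0: 'c' from first, 'f' from second => "cf"
  Position 1: 'c' from first, 'g' from second => "cg"
  Position 2: 'c' from first, 'i' from second => "ci"
  Position 3: 'e' from first, 'h' from second => "eh"
  Position 4: 'd' from first, 'g' from second => "dg"
Result: cfcgciehdg

cfcgciehdg


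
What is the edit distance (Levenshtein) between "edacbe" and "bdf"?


Computing edit distance: "edacbe" -> "bdf"
DP table:
           b    d    f
      0    1    2    3
  e   1    1    2    3
  d   2    2    1    2
  a   3    3    2    2
  c   4    4    3    3
  b   5    4    4    4
  e   6    5    5    5
Edit distance = dp[6][3] = 5

5


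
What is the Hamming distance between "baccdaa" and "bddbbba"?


Comparing "baccdaa" and "bddbbba" position by position:
  Position 0: 'b' vs 'b' => same
  Position 1: 'a' vs 'd' => differ
  Position 2: 'c' vs 'd' => differ
  Position 3: 'c' vs 'b' => differ
  Position 4: 'd' vs 'b' => differ
  Position 5: 'a' vs 'b' => differ
  Position 6: 'a' vs 'a' => same
Total differences (Hamming distance): 5

5


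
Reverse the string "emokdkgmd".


Input: emokdkgmd
Reading characters right to left:
  Position 8: 'd'
  Position 7: 'm'
  Position 6: 'g'
  Position 5: 'k'
  Position 4: 'd'
  Position 3: 'k'
  Position 2: 'o'
  Position 1: 'm'
  Position 0: 'e'
Reversed: dmgkdkome

dmgkdkome


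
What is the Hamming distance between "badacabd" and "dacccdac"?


Comparing "badacabd" and "dacccdac" position by position:
  Position 0: 'b' vs 'd' => differ
  Position 1: 'a' vs 'a' => same
  Position 2: 'd' vs 'c' => differ
  Position 3: 'a' vs 'c' => differ
  Position 4: 'c' vs 'c' => same
  Position 5: 'a' vs 'd' => differ
  Position 6: 'b' vs 'a' => differ
  Position 7: 'd' vs 'c' => differ
Total differences (Hamming distance): 6

6


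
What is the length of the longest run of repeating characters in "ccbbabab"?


Input: "ccbbabab"
Scanning for longest run:
  Position 1 ('c'): continues run of 'c', length=2
  Position 2 ('b'): new char, reset run to 1
  Position 3 ('b'): continues run of 'b', length=2
  Position 4 ('a'): new char, reset run to 1
  Position 5 ('b'): new char, reset run to 1
  Position 6 ('a'): new char, reset run to 1
  Position 7 ('b'): new char, reset run to 1
Longest run: 'c' with length 2

2


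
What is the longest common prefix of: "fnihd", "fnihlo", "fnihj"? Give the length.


Words: fnihd, fnihlo, fnihj
  Position 0: all 'f' => match
  Position 1: all 'n' => match
  Position 2: all 'i' => match
  Position 3: all 'h' => match
  Position 4: ('d', 'l', 'j') => mismatch, stop
LCP = "fnih" (length 4)

4


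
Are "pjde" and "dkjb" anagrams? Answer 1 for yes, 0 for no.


Strings: "pjde", "dkjb"
Sorted first:  dejp
Sorted second: bdjk
Differ at position 0: 'd' vs 'b' => not anagrams

0


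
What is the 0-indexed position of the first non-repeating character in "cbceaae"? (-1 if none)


Input: cbceaae
Character frequencies:
  'a': 2
  'b': 1
  'c': 2
  'e': 2
Scanning left to right for freq == 1:
  Position 0 ('c'): freq=2, skip
  Position 1 ('b'): unique! => answer = 1

1


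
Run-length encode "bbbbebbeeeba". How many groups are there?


Input: bbbbebbeeeba
Scanning for consecutive runs:
  Group 1: 'b' x 4 (positions 0-3)
  Group 2: 'e' x 1 (positions 4-4)
  Group 3: 'b' x 2 (positions 5-6)
  Group 4: 'e' x 3 (positions 7-9)
  Group 5: 'b' x 1 (positions 10-10)
  Group 6: 'a' x 1 (positions 11-11)
Total groups: 6

6


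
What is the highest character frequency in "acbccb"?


Input: acbccb
Character counts:
  'a': 1
  'b': 2
  'c': 3
Maximum frequency: 3

3


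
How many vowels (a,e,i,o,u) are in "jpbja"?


Input: jpbja
Checking each character:
  'j' at position 0: consonant
  'p' at position 1: consonant
  'b' at position 2: consonant
  'j' at position 3: consonant
  'a' at position 4: vowel (running total: 1)
Total vowels: 1

1


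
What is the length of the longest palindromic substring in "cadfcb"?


Input: "cadfcb"
Checking substrings for palindromes:
  No multi-char palindromic substrings found
Longest palindromic substring: "c" with length 1

1


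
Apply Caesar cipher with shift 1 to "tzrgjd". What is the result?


Caesar cipher: shift "tzrgjd" by 1
  't' (pos 19) + 1 = pos 20 = 'u'
  'z' (pos 25) + 1 = pos 0 = 'a'
  'r' (pos 17) + 1 = pos 18 = 's'
  'g' (pos 6) + 1 = pos 7 = 'h'
  'j' (pos 9) + 1 = pos 10 = 'k'
  'd' (pos 3) + 1 = pos 4 = 'e'
Result: uashke

uashke


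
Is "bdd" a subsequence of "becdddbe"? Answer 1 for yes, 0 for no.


Check if "bdd" is a subsequence of "becdddbe"
Greedy scan:
  Position 0 ('b'): matches sub[0] = 'b'
  Position 1 ('e'): no match needed
  Position 2 ('c'): no match needed
  Position 3 ('d'): matches sub[1] = 'd'
  Position 4 ('d'): matches sub[2] = 'd'
  Position 5 ('d'): no match needed
  Position 6 ('b'): no match needed
  Position 7 ('e'): no match needed
All 3 characters matched => is a subsequence

1


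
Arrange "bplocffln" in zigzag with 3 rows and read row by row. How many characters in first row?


Zigzag "bplocffln" into 3 rows:
Placing characters:
  'b' => row 0
  'p' => row 1
  'l' => row 2
  'o' => row 1
  'c' => row 0
  'f' => row 1
  'f' => row 2
  'l' => row 1
  'n' => row 0
Rows:
  Row 0: "bcn"
  Row 1: "pofl"
  Row 2: "lf"
First row length: 3

3


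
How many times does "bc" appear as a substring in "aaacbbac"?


Searching for "bc" in "aaacbbac"
Scanning each position:
  Position 0: "aa" => no
  Position 1: "aa" => no
  Position 2: "ac" => no
  Position 3: "cb" => no
  Position 4: "bb" => no
  Position 5: "ba" => no
  Position 6: "ac" => no
Total occurrences: 0

0


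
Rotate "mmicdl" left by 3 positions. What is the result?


Input: "mmicdl", rotate left by 3
First 3 characters: "mmi"
Remaining characters: "cdl"
Concatenate remaining + first: "cdl" + "mmi" = "cdlmmi"

cdlmmi


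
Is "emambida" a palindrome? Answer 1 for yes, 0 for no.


Input: emambida
Reversed: adibmame
  Compare pos 0 ('e') with pos 7 ('a'): MISMATCH
  Compare pos 1 ('m') with pos 6 ('d'): MISMATCH
  Compare pos 2 ('a') with pos 5 ('i'): MISMATCH
  Compare pos 3 ('m') with pos 4 ('b'): MISMATCH
Result: not a palindrome

0


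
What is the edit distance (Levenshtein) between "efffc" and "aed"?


Computing edit distance: "efffc" -> "aed"
DP table:
           a    e    d
      0    1    2    3
  e   1    1    1    2
  f   2    2    2    2
  f   3    3    3    3
  f   4    4    4    4
  c   5    5    5    5
Edit distance = dp[5][3] = 5

5


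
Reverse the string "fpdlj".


Input: fpdlj
Reading characters right to left:
  Position 4: 'j'
  Position 3: 'l'
  Position 2: 'd'
  Position 1: 'p'
  Position 0: 'f'
Reversed: jldpf

jldpf


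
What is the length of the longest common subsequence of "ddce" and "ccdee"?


LCS of "ddce" and "ccdee"
DP table:
           c    c    d    e    e
      0    0    0    0    0    0
  d   0    0    0    1    1    1
  d   0    0    0    1    1    1
  c   0    1    1    1    1    1
  e   0    1    1    1    2    2
LCS length = dp[4][5] = 2

2


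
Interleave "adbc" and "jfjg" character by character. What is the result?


Interleaving "adbc" and "jfjg":
  Position 0: 'a' from first, 'j' from second => "aj"
  Position 1: 'd' from first, 'f' from second => "df"
  Position 2: 'b' from first, 'j' from second => "bj"
  Position 3: 'c' from first, 'g' from second => "cg"
Result: ajdfbjcg

ajdfbjcg


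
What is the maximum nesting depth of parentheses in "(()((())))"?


Input: "(()((())))"
Tracking depth:
  Position 0 '(': depth becomes 1
  Position 1 '(': depth becomes 2
  Position 2 ')': depth becomes 1
  Position 3 '(': depth becomes 2
  Position 4 '(': depth becomes 3
  Position 5 '(': depth becomes 4
  Position 6 ')': depth becomes 3
  Position 7 ')': depth becomes 2
  Position 8 ')': depth becomes 1
  Position 9 ')': depth becomes 0
Maximum depth reached: 4

4


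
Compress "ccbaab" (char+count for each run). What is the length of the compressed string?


Input: ccbaab
Runs:
  'c' x 2 => "c2"
  'b' x 1 => "b1"
  'a' x 2 => "a2"
  'b' x 1 => "b1"
Compressed: "c2b1a2b1"
Compressed length: 8

8


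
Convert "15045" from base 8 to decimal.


Input: "15045" in base 8
Positional expansion:
  Digit '1' (value 1) x 8^4 = 4096
  Digit '5' (value 5) x 8^3 = 2560
  Digit '0' (value 0) x 8^2 = 0
  Digit '4' (value 4) x 8^1 = 32
  Digit '5' (value 5) x 8^0 = 5
Sum = 6693

6693


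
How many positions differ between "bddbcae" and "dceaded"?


Comparing "bddbcae" and "dceaded" position by position:
  Position 0: 'b' vs 'd' => DIFFER
  Position 1: 'd' vs 'c' => DIFFER
  Position 2: 'd' vs 'e' => DIFFER
  Position 3: 'b' vs 'a' => DIFFER
  Position 4: 'c' vs 'd' => DIFFER
  Position 5: 'a' vs 'e' => DIFFER
  Position 6: 'e' vs 'd' => DIFFER
Positions that differ: 7

7


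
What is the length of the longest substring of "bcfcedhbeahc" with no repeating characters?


Input: "bcfcedhbeahc"
Sliding window (track last position of each char):
  Position 0 ('b'): window [0,0] length 1 -- new best
  Position 1 ('c'): window [0,1] length 2 -- new best
  Position 2 ('f'): window [0,2] length 3 -- new best
  Position 3 ('c'): repeat (last at 1), move window start to 2
  Position 3 ('c'): window [2,3] length 2
  Position 4 ('e'): window [2,4] length 3
  Position 5 ('d'): window [2,5] length 4 -- new best
  Position 6 ('h'): window [2,6] length 5 -- new best
  Position 7 ('b'): window [2,7] length 6 -- new best
  Position 8 ('e'): repeat (last at 4), move window start to 5
  Position 8 ('e'): window [5,8] length 4
  Position 9 ('a'): window [5,9] length 5
  Position 10 ('h'): repeat (last at 6), move window start to 7
  Position 10 ('h'): window [7,10] length 4
  Position 11 ('c'): window [7,11] length 5
Longest substring with no repeats: "fcedhb" with length 6

6


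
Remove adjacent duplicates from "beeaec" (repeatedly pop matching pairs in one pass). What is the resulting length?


Input: beeaec
Stack-based adjacent duplicate removal:
  Read 'b': push. Stack: b
  Read 'e': push. Stack: be
  Read 'e': matches stack top 'e' => pop. Stack: b
  Read 'a': push. Stack: ba
  Read 'e': push. Stack: bae
  Read 'c': push. Stack: baec
Final stack: "baec" (length 4)

4


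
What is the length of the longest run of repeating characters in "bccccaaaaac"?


Input: "bccccaaaaac"
Scanning for longest run:
  Position 1 ('c'): new char, reset run to 1
  Position 2 ('c'): continues run of 'c', length=2
  Position 3 ('c'): continues run of 'c', length=3
  Position 4 ('c'): continues run of 'c', length=4
  Position 5 ('a'): new char, reset run to 1
  Position 6 ('a'): continues run of 'a', length=2
  Position 7 ('a'): continues run of 'a', length=3
  Position 8 ('a'): continues run of 'a', length=4
  Position 9 ('a'): continues run of 'a', length=5
  Position 10 ('c'): new char, reset run to 1
Longest run: 'a' with length 5

5


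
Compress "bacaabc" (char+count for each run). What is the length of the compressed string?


Input: bacaabc
Runs:
  'b' x 1 => "b1"
  'a' x 1 => "a1"
  'c' x 1 => "c1"
  'a' x 2 => "a2"
  'b' x 1 => "b1"
  'c' x 1 => "c1"
Compressed: "b1a1c1a2b1c1"
Compressed length: 12

12


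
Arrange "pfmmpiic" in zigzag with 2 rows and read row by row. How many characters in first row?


Zigzag "pfmmpiic" into 2 rows:
Placing characters:
  'p' => row 0
  'f' => row 1
  'm' => row 0
  'm' => row 1
  'p' => row 0
  'i' => row 1
  'i' => row 0
  'c' => row 1
Rows:
  Row 0: "pmpi"
  Row 1: "fmic"
First row length: 4

4


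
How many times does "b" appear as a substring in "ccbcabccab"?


Searching for "b" in "ccbcabccab"
Scanning each position:
  Position 0: "c" => no
  Position 1: "c" => no
  Position 2: "b" => MATCH
  Position 3: "c" => no
  Position 4: "a" => no
  Position 5: "b" => MATCH
  Position 6: "c" => no
  Position 7: "c" => no
  Position 8: "a" => no
  Position 9: "b" => MATCH
Total occurrences: 3

3


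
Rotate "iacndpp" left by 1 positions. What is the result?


Input: "iacndpp", rotate left by 1
First 1 characters: "i"
Remaining characters: "acndpp"
Concatenate remaining + first: "acndpp" + "i" = "acndppi"

acndppi


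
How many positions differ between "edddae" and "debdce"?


Comparing "edddae" and "debdce" position by position:
  Position 0: 'e' vs 'd' => DIFFER
  Position 1: 'd' vs 'e' => DIFFER
  Position 2: 'd' vs 'b' => DIFFER
  Position 3: 'd' vs 'd' => same
  Position 4: 'a' vs 'c' => DIFFER
  Position 5: 'e' vs 'e' => same
Positions that differ: 4

4


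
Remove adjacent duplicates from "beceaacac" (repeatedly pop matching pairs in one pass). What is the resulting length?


Input: beceaacac
Stack-based adjacent duplicate removal:
  Read 'b': push. Stack: b
  Read 'e': push. Stack: be
  Read 'c': push. Stack: bec
  Read 'e': push. Stack: bece
  Read 'a': push. Stack: becea
  Read 'a': matches stack top 'a' => pop. Stack: bece
  Read 'c': push. Stack: becec
  Read 'a': push. Stack: bececa
  Read 'c': push. Stack: bececac
Final stack: "bececac" (length 7)

7


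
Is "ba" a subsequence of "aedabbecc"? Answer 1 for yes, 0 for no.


Check if "ba" is a subsequence of "aedabbecc"
Greedy scan:
  Position 0 ('a'): no match needed
  Position 1 ('e'): no match needed
  Position 2 ('d'): no match needed
  Position 3 ('a'): no match needed
  Position 4 ('b'): matches sub[0] = 'b'
  Position 5 ('b'): no match needed
  Position 6 ('e'): no match needed
  Position 7 ('c'): no match needed
  Position 8 ('c'): no match needed
Only matched 1/2 characters => not a subsequence

0


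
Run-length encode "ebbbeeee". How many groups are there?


Input: ebbbeeee
Scanning for consecutive runs:
  Group 1: 'e' x 1 (positions 0-0)
  Group 2: 'b' x 3 (positions 1-3)
  Group 3: 'e' x 4 (positions 4-7)
Total groups: 3

3


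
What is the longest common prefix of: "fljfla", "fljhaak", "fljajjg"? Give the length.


Words: fljfla, fljhaak, fljajjg
  Position 0: all 'f' => match
  Position 1: all 'l' => match
  Position 2: all 'j' => match
  Position 3: ('f', 'h', 'a') => mismatch, stop
LCP = "flj" (length 3)

3


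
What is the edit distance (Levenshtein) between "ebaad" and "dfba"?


Computing edit distance: "ebaad" -> "dfba"
DP table:
           d    f    b    a
      0    1    2    3    4
  e   1    1    2    3    4
  b   2    2    2    2    3
  a   3    3    3    3    2
  a   4    4    4    4    3
  d   5    4    5    5    4
Edit distance = dp[5][4] = 4

4


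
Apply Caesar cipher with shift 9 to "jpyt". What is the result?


Caesar cipher: shift "jpyt" by 9
  'j' (pos 9) + 9 = pos 18 = 's'
  'p' (pos 15) + 9 = pos 24 = 'y'
  'y' (pos 24) + 9 = pos 7 = 'h'
  't' (pos 19) + 9 = pos 2 = 'c'
Result: syhc

syhc


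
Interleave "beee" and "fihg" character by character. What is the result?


Interleaving "beee" and "fihg":
  Position 0: 'b' from first, 'f' from second => "bf"
  Position 1: 'e' from first, 'i' from second => "ei"
  Position 2: 'e' from first, 'h' from second => "eh"
  Position 3: 'e' from first, 'g' from second => "eg"
Result: bfeieheg

bfeieheg


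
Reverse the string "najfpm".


Input: najfpm
Reading characters right to left:
  Position 5: 'm'
  Position 4: 'p'
  Position 3: 'f'
  Position 2: 'j'
  Position 1: 'a'
  Position 0: 'n'
Reversed: mpfjan

mpfjan


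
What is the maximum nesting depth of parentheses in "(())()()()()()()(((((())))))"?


Input: "(())()()()()()()(((((())))))"
Tracking depth:
  Position 0 '(': depth becomes 1
  Position 1 '(': depth becomes 2
  Position 2 ')': depth becomes 1
  Position 3 ')': depth becomes 0
  Position 4 '(': depth becomes 1
  Position 5 ')': depth becomes 0
  Position 6 '(': depth becomes 1
  Position 7 ')': depth becomes 0
  Position 8 '(': depth becomes 1
  Position 9 ')': depth becomes 0
  Position 10 '(': depth becomes 1
  Position 11 ')': depth becomes 0
  Position 12 '(': depth becomes 1
  Position 13 ')': depth becomes 0
  Position 14 '(': depth becomes 1
  Position 15 ')': depth becomes 0
  Position 16 '(': depth becomes 1
  Position 17 '(': depth becomes 2
  Position 18 '(': depth becomes 3
  Position 19 '(': depth becomes 4
  Position 20 '(': depth becomes 5
  Position 21 '(': depth becomes 6
  Position 22 ')': depth becomes 5
  Position 23 ')': depth becomes 4
  Position 24 ')': depth becomes 3
  Position 25 ')': depth becomes 2
  Position 26 ')': depth becomes 1
  Position 27 ')': depth becomes 0
Maximum depth reached: 6

6
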